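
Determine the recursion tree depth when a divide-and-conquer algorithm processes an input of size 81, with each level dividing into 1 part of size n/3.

For divide and conquer with division factor 3:

Problem sizes at each level:
Level 0: 81
Level 1: 27
Level 2: 9
Level 3: 3
Level 4: 1

The root is level 0 and the size-1 base case is level 4 (the tree spans levels 0 through 4, i.e. 5 levels counting the root), so the depth is the number of divisions: log_3(81) = 4

The recursion tree depth is log_3(81) = 4. At each level, the problem size is divided by 3, so it takes 4 divisions to reduce to a base case of size 1. The algorithm makes 1 recursive call at each level.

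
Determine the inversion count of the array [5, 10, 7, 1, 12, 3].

Finding inversions in [5, 10, 7, 1, 12, 3]:

(0, 3): arr[0]=5 > arr[3]=1
(0, 5): arr[0]=5 > arr[5]=3
(1, 2): arr[1]=10 > arr[2]=7
(1, 3): arr[1]=10 > arr[3]=1
(1, 5): arr[1]=10 > arr[5]=3
(2, 3): arr[2]=7 > arr[3]=1
(2, 5): arr[2]=7 > arr[5]=3
(4, 5): arr[4]=12 > arr[5]=3

Total inversions: 8

The array has 8 inversion(s): (0,3), (0,5), (1,2), (1,3), (1,5), (2,3), (2,5), (4,5). Each pair (i,j) satisfies i < j and arr[i] > arr[j].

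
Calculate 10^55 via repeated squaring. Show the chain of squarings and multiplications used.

Computing 10^55 by squaring (build up from 10^1; each line after the first costs one multiplication):

10^1 = 10
10^2 = (10^1)^2 = 10^2 = 100
10^3 = 10 * 10^2 = 10 * 100 = 1000
10^6 = (10^3)^2 = 1000^2 = 1000000
10^12 = (10^6)^2 = 1000000^2 = 1000000000000
10^13 = 10 * 10^12 = 10 * 1000000000000 = 10000000000000
10^26 = (10^13)^2 = 10000000000000^2 = 100000000000000000000000000
10^27 = 10 * 10^26 = 10 * 100000000000000000000000000 = 1000000000000000000000000000
10^54 = (10^27)^2 = 1000000000000000000000000000^2 = 1000000000000000000000000000000000000000000000000000000
10^55 = 10 * 10^54 = 10 * 1000000000000000000000000000000000000000000000000000000 = 10000000000000000000000000000000000000000000000000000000

Result: 10000000000000000000000000000000000000000000000000000000
Multiplications needed: 9 (9 lines after 10^1)

10^55 = 10000000000000000000000000000000000000000000000000000000. Using exponentiation by squaring, this requires 9 multiplications. The key idea: if the exponent is even, square the half-power; if odd, multiply by the base once.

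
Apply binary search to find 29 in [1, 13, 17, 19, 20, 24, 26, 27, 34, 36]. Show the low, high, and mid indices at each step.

Binary search for 29 in [1, 13, 17, 19, 20, 24, 26, 27, 34, 36]:

lo=0, hi=9, mid=4, arr[mid]=20 -> 20 < 29, search right half
lo=5, hi=9, mid=7, arr[mid]=27 -> 27 < 29, search right half
lo=8, hi=9, mid=8, arr[mid]=34 -> 34 > 29, search left half
lo=8 > hi=7, target 29 not found

Binary search determines that 29 is not in the array after 3 comparisons. The search space was exhausted without finding the target.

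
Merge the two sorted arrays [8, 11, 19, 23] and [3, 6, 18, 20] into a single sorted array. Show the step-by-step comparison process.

Merging process:

Compare 8 vs 3: take 3 from right. Merged: [3]
Compare 8 vs 6: take 6 from right. Merged: [3, 6]
Compare 8 vs 18: take 8 from left. Merged: [3, 6, 8]
Compare 11 vs 18: take 11 from left. Merged: [3, 6, 8, 11]
Compare 19 vs 18: take 18 from right. Merged: [3, 6, 8, 11, 18]
Compare 19 vs 20: take 19 from left. Merged: [3, 6, 8, 11, 18, 19]
Compare 23 vs 20: take 20 from right. Merged: [3, 6, 8, 11, 18, 19, 20]
Append remaining from left: [23]. Merged: [3, 6, 8, 11, 18, 19, 20, 23]

Final merged array: [3, 6, 8, 11, 18, 19, 20, 23]
Total comparisons: 7

The merged array is [3, 6, 8, 11, 18, 19, 20, 23], requiring 7 comparisons. The merge step runs in O(n) time where n is the total number of elements.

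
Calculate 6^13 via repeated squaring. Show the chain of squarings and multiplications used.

Computing 6^13 by squaring (build up from 6^1; each line after the first costs one multiplication):

6^1 = 6
6^2 = (6^1)^2 = 6^2 = 36
6^3 = 6 * 6^2 = 6 * 36 = 216
6^6 = (6^3)^2 = 216^2 = 46656
6^12 = (6^6)^2 = 46656^2 = 2176782336
6^13 = 6 * 6^12 = 6 * 2176782336 = 13060694016

Result: 13060694016
Multiplications needed: 5 (5 lines after 6^1)

6^13 = 13060694016. Using exponentiation by squaring, this requires 5 multiplications. The key idea: if the exponent is even, square the half-power; if odd, multiply by the base once.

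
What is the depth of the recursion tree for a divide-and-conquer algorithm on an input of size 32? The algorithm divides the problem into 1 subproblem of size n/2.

For divide and conquer with division factor 2:

Problem sizes at each level:
Level 0: 32
Level 1: 16
Level 2: 8
Level 3: 4
Level 4: 2
Level 5: 1

The root is level 0 and the size-1 base case is level 5 (the tree spans levels 0 through 5, i.e. 6 levels counting the root), so the depth is the number of divisions: log_2(32) = 5

The recursion tree depth is log_2(32) = 5. At each level, the problem size is divided by 2, so it takes 5 divisions to reduce to a base case of size 1. The algorithm makes 1 recursive call at each level.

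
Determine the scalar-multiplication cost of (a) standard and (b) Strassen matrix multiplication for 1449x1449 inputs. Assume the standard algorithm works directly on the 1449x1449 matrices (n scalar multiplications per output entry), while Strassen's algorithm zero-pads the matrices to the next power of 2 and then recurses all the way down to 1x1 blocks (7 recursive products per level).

Matrix multiplication for 1449x1449 matrices:

Strassen's algorithm requires power-of-2 dimensions. Pad 1449x1449 to 2048x2048 (next power of 2).

Standard algorithm: 1449^3 = 3042321849 multiplications
Strassen's algorithm: 7^(log2(2048)) = 7^11 = 1977326743 multiplications
Savings: 3042321849 - 1977326743 = 1064995106 multiplications

Standard: 3042321849 multiplications (1449^3). Strassen: 1977326743 multiplications (7^11, after padding to 2048x2048). Strassen reduces 8 recursive multiplications to 7 at each level.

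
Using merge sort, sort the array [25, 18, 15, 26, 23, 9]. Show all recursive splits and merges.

Merge sort trace:

Split: [25, 18, 15, 26, 23, 9] -> [25, 18, 15] and [26, 23, 9]
  Split: [25, 18, 15] -> [25] and [18, 15]
    Split: [18, 15] -> [18] and [15]
    Merge: [18] + [15] -> [15, 18]
  Merge: [25] + [15, 18] -> [15, 18, 25]
  Split: [26, 23, 9] -> [26] and [23, 9]
    Split: [23, 9] -> [23] and [9]
    Merge: [23] + [9] -> [9, 23]
  Merge: [26] + [9, 23] -> [9, 23, 26]
Merge: [15, 18, 25] + [9, 23, 26] -> [9, 15, 18, 23, 25, 26]

Final sorted array: [9, 15, 18, 23, 25, 26]

The merge sort proceeds by recursively splitting the array and merging sorted halves.
After all merges, the sorted array is [9, 15, 18, 23, 25, 26].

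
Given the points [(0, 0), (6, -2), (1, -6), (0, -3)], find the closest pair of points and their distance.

Computing all pairwise distances among 4 points:

d((0, 0), (6, -2)) = 6.3246
d((0, 0), (1, -6)) = 6.0828
d((0, 0), (0, -3)) = 3.0 <-- minimum
d((6, -2), (1, -6)) = 6.4031
d((6, -2), (0, -3)) = 6.0828
d((1, -6), (0, -3)) = 3.1623

Closest pair: (0, 0) and (0, -3) with distance 3.0

The closest pair is (0, 0) and (0, -3) with Euclidean distance 3.0. For 4 points, brute-force pairwise comparison is shown above. For large n, the divide-and-conquer algorithm (sort by x, recurse on halves, check the dividing strip) achieves O(n log n).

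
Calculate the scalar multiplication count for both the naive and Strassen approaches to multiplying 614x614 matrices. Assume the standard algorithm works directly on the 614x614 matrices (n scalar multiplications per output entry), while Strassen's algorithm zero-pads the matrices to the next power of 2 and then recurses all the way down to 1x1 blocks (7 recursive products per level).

Matrix multiplication for 614x614 matrices:

Strassen's algorithm requires power-of-2 dimensions. Pad 614x614 to 1024x1024 (next power of 2).

Standard algorithm: 614^3 = 231475544 multiplications
Strassen's algorithm: 7^(log2(1024)) = 7^10 = 282475249 multiplications
Difference: 231475544 - 282475249 = -50999705 (Strassen uses MORE here due to padding overhead — for small or just-over-power-of-2 n, padding can outweigh the per-level savings)

Standard: 231475544 multiplications (614^3). Strassen: 282475249 multiplications (7^10, after padding to 1024x1024). Strassen reduces 8 recursive multiplications to 7 at each level.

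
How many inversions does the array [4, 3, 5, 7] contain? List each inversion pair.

Finding inversions in [4, 3, 5, 7]:

(0, 1): arr[0]=4 > arr[1]=3

Total inversions: 1

The array has 1 inversion(s): (0,1). Each pair (i,j) satisfies i < j and arr[i] > arr[j].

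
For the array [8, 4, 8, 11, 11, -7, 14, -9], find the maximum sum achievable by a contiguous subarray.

Using Kadane's algorithm on [8, 4, 8, 11, 11, -7, 14, -9]:

Scanning through the array:
Position 1 (value 4): max_ending_here = 12, max_so_far = 12
Position 2 (value 8): max_ending_here = 20, max_so_far = 20
Position 3 (value 11): max_ending_here = 31, max_so_far = 31
Position 4 (value 11): max_ending_here = 42, max_so_far = 42
Position 5 (value -7): max_ending_here = 35, max_so_far = 42
Position 6 (value 14): max_ending_here = 49, max_so_far = 49
Position 7 (value -9): max_ending_here = 40, max_so_far = 49

Maximum subarray: [8, 4, 8, 11, 11, -7, 14]
Maximum sum: 49

The maximum subarray is [8, 4, 8, 11, 11, -7, 14] with sum 49. This subarray runs from index 0 to index 6.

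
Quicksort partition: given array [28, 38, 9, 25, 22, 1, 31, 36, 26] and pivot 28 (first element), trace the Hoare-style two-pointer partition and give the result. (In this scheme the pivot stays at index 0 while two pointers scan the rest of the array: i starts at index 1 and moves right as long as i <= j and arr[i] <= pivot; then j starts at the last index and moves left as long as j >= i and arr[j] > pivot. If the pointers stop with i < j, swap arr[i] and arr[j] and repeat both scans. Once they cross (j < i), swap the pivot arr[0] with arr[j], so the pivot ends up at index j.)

Hoare-style two-pointer partition with pivot = 28:

Initial array: [28, 38, 9, 25, 22, 1, 31, 36, 26]

Pointers start at i = 1, j = 8.
i stops at index 1 (arr[1]=38 > 28), j stops at index 8 (arr[8]=26 <= 28): swap arr[1] and arr[8], array becomes [28, 26, 9, 25, 22, 1, 31, 36, 38]
i ends at 6, j ends at 5: the pointers have crossed (j < i), so scanning stops.

Swap pivot arr[0] with arr[5] to place pivot at position 5: [1, 26, 9, 25, 22, 28, 31, 36, 38]
Pivot position: 5

After partitioning with pivot 28, the array becomes [1, 26, 9, 25, 22, 28, 31, 36, 38]. The pivot is placed at index 5. All elements to the left of the pivot are <= 28, and all elements to the right are > 28.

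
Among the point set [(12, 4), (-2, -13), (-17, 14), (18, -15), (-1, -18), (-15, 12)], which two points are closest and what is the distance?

Computing all pairwise distances among 6 points:

d((12, 4), (-2, -13)) = 22.0227
d((12, 4), (-17, 14)) = 30.6757
d((12, 4), (18, -15)) = 19.9249
d((12, 4), (-1, -18)) = 25.5539
d((12, 4), (-15, 12)) = 28.1603
d((-2, -13), (-17, 14)) = 30.8869
d((-2, -13), (18, -15)) = 20.0998
d((-2, -13), (-1, -18)) = 5.099
d((-2, -13), (-15, 12)) = 28.178
d((-17, 14), (18, -15)) = 45.4533
d((-17, 14), (-1, -18)) = 35.7771
d((-17, 14), (-15, 12)) = 2.8284 <-- minimum
d((18, -15), (-1, -18)) = 19.2354
d((18, -15), (-15, 12)) = 42.638
d((-1, -18), (-15, 12)) = 33.1059

Closest pair: (-17, 14) and (-15, 12) with distance 2.8284

The closest pair is (-17, 14) and (-15, 12) with Euclidean distance 2.8284. For 6 points, brute-force pairwise comparison is shown above. For large n, the divide-and-conquer algorithm (sort by x, recurse on halves, check the dividing strip) achieves O(n log n).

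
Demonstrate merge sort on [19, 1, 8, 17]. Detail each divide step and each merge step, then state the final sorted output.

Merge sort trace:

Split: [19, 1, 8, 17] -> [19, 1] and [8, 17]
  Split: [19, 1] -> [19] and [1]
  Merge: [19] + [1] -> [1, 19]
  Split: [8, 17] -> [8] and [17]
  Merge: [8] + [17] -> [8, 17]
Merge: [1, 19] + [8, 17] -> [1, 8, 17, 19]

Final sorted array: [1, 8, 17, 19]

The merge sort proceeds by recursively splitting the array and merging sorted halves.
After all merges, the sorted array is [1, 8, 17, 19].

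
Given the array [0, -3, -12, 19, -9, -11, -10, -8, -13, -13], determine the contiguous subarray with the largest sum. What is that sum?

Using Kadane's algorithm on [0, -3, -12, 19, -9, -11, -10, -8, -13, -13]:

Scanning through the array:
Position 1 (value -3): max_ending_here = -3, max_so_far = 0
Position 2 (value -12): max_ending_here = -12, max_so_far = 0
Position 3 (value 19): max_ending_here = 19, max_so_far = 19
Position 4 (value -9): max_ending_here = 10, max_so_far = 19
Position 5 (value -11): max_ending_here = -1, max_so_far = 19
Position 6 (value -10): max_ending_here = -10, max_so_far = 19
Position 7 (value -8): max_ending_here = -8, max_so_far = 19
Position 8 (value -13): max_ending_here = -13, max_so_far = 19
Position 9 (value -13): max_ending_here = -13, max_so_far = 19

Maximum subarray: [19]
Maximum sum: 19

The maximum subarray is [19] with sum 19. This subarray runs from index 3 to index 3.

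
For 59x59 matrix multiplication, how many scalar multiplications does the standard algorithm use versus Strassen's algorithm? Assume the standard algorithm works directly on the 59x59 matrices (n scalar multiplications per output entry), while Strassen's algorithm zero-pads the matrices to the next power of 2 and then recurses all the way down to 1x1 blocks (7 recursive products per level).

Matrix multiplication for 59x59 matrices:

Strassen's algorithm requires power-of-2 dimensions. Pad 59x59 to 64x64 (next power of 2).

Standard algorithm: 59^3 = 205379 multiplications
Strassen's algorithm: 7^(log2(64)) = 7^6 = 117649 multiplications
Savings: 205379 - 117649 = 87730 multiplications

Standard: 205379 multiplications (59^3). Strassen: 117649 multiplications (7^6, after padding to 64x64). Strassen reduces 8 recursive multiplications to 7 at each level.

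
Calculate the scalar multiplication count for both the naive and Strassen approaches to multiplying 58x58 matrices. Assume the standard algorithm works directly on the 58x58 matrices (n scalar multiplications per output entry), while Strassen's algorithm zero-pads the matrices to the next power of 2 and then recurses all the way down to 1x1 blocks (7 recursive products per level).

Matrix multiplication for 58x58 matrices:

Strassen's algorithm requires power-of-2 dimensions. Pad 58x58 to 64x64 (next power of 2).

Standard algorithm: 58^3 = 195112 multiplications
Strassen's algorithm: 7^(log2(64)) = 7^6 = 117649 multiplications
Savings: 195112 - 117649 = 77463 multiplications

Standard: 195112 multiplications (58^3). Strassen: 117649 multiplications (7^6, after padding to 64x64). Strassen reduces 8 recursive multiplications to 7 at each level.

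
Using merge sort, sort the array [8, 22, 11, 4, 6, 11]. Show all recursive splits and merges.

Merge sort trace:

Split: [8, 22, 11, 4, 6, 11] -> [8, 22, 11] and [4, 6, 11]
  Split: [8, 22, 11] -> [8] and [22, 11]
    Split: [22, 11] -> [22] and [11]
    Merge: [22] + [11] -> [11, 22]
  Merge: [8] + [11, 22] -> [8, 11, 22]
  Split: [4, 6, 11] -> [4] and [6, 11]
    Split: [6, 11] -> [6] and [11]
    Merge: [6] + [11] -> [6, 11]
  Merge: [4] + [6, 11] -> [4, 6, 11]
Merge: [8, 11, 22] + [4, 6, 11] -> [4, 6, 8, 11, 11, 22]

Final sorted array: [4, 6, 8, 11, 11, 22]

The merge sort proceeds by recursively splitting the array and merging sorted halves.
After all merges, the sorted array is [4, 6, 8, 11, 11, 22].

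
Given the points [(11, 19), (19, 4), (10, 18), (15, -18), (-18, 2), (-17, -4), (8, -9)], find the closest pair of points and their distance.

Computing all pairwise distances among 7 points:

d((11, 19), (19, 4)) = 17.0
d((11, 19), (10, 18)) = 1.4142 <-- minimum
d((11, 19), (15, -18)) = 37.2156
d((11, 19), (-18, 2)) = 33.6155
d((11, 19), (-17, -4)) = 36.2353
d((11, 19), (8, -9)) = 28.1603
d((19, 4), (10, 18)) = 16.6433
d((19, 4), (15, -18)) = 22.3607
d((19, 4), (-18, 2)) = 37.054
d((19, 4), (-17, -4)) = 36.8782
d((19, 4), (8, -9)) = 17.0294
d((10, 18), (15, -18)) = 36.3456
d((10, 18), (-18, 2)) = 32.249
d((10, 18), (-17, -4)) = 34.8281
d((10, 18), (8, -9)) = 27.074
d((15, -18), (-18, 2)) = 38.5876
d((15, -18), (-17, -4)) = 34.9285
d((15, -18), (8, -9)) = 11.4018
d((-18, 2), (-17, -4)) = 6.0828
d((-18, 2), (8, -9)) = 28.2312
d((-17, -4), (8, -9)) = 25.4951

Closest pair: (11, 19) and (10, 18) with distance 1.4142

The closest pair is (11, 19) and (10, 18) with Euclidean distance 1.4142. For 7 points, brute-force pairwise comparison is shown above. For large n, the divide-and-conquer algorithm (sort by x, recurse on halves, check the dividing strip) achieves O(n log n).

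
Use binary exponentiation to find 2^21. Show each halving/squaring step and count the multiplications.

Computing 2^21 by squaring (build up from 2^1; each line after the first costs one multiplication):

2^1 = 2
2^2 = (2^1)^2 = 2^2 = 4
2^4 = (2^2)^2 = 4^2 = 16
2^5 = 2 * 2^4 = 2 * 16 = 32
2^10 = (2^5)^2 = 32^2 = 1024
2^20 = (2^10)^2 = 1024^2 = 1048576
2^21 = 2 * 2^20 = 2 * 1048576 = 2097152

Result: 2097152
Multiplications needed: 6 (6 lines after 2^1)

2^21 = 2097152. Using exponentiation by squaring, this requires 6 multiplications. The key idea: if the exponent is even, square the half-power; if odd, multiply by the base once.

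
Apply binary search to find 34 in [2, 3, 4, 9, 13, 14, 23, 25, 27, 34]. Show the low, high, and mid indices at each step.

Binary search for 34 in [2, 3, 4, 9, 13, 14, 23, 25, 27, 34]:

lo=0, hi=9, mid=4, arr[mid]=13 -> 13 < 34, search right half
lo=5, hi=9, mid=7, arr[mid]=25 -> 25 < 34, search right half
lo=8, hi=9, mid=8, arr[mid]=27 -> 27 < 34, search right half
lo=9, hi=9, mid=9, arr[mid]=34 -> Found target at index 9!

Binary search finds 34 at index 9 after 4 comparisons. The search repeatedly halves the search space by comparing with the middle element.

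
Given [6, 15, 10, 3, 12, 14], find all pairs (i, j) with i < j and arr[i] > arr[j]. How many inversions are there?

Finding inversions in [6, 15, 10, 3, 12, 14]:

(0, 3): arr[0]=6 > arr[3]=3
(1, 2): arr[1]=15 > arr[2]=10
(1, 3): arr[1]=15 > arr[3]=3
(1, 4): arr[1]=15 > arr[4]=12
(1, 5): arr[1]=15 > arr[5]=14
(2, 3): arr[2]=10 > arr[3]=3

Total inversions: 6

The array has 6 inversion(s): (0,3), (1,2), (1,3), (1,4), (1,5), (2,3). Each pair (i,j) satisfies i < j and arr[i] > arr[j].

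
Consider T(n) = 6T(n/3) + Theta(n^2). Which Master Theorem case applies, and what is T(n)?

Master Theorem for T(n) = 6T(n/3) + O(n^2):

a = 6, b = 3, c = 2
log_b(a) = log_3(6) = 1.6309

Case 3: c = 2 > log_3(6) = 1.6309
T(n) = O(n^2) = O(n^2)

For T(n) = 6T(n/3) + O(n^2): log_3(6) = 1.6309. This is Case 3 of the Master Theorem (c > log_b(a), work dominated by root), giving O(n^2).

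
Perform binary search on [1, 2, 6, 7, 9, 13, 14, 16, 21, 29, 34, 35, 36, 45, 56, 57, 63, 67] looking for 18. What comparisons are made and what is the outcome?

Binary search for 18 in [1, 2, 6, 7, 9, 13, 14, 16, 21, 29, 34, 35, 36, 45, 56, 57, 63, 67]:

lo=0, hi=17, mid=8, arr[mid]=21 -> 21 > 18, search left half
lo=0, hi=7, mid=3, arr[mid]=7 -> 7 < 18, search right half
lo=4, hi=7, mid=5, arr[mid]=13 -> 13 < 18, search right half
lo=6, hi=7, mid=6, arr[mid]=14 -> 14 < 18, search right half
lo=7, hi=7, mid=7, arr[mid]=16 -> 16 < 18, search right half
lo=8 > hi=7, target 18 not found

Binary search determines that 18 is not in the array after 5 comparisons. The search space was exhausted without finding the target.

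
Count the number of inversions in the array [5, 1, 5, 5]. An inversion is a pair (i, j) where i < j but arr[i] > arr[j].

Finding inversions in [5, 1, 5, 5]:

(0, 1): arr[0]=5 > arr[1]=1

Total inversions: 1

The array has 1 inversion(s): (0,1). Each pair (i,j) satisfies i < j and arr[i] > arr[j].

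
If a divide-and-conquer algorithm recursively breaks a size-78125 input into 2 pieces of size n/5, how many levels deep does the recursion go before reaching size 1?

For divide and conquer with division factor 5:

Problem sizes at each level:
Level 0: 78125
Level 1: 15625
Level 2: 3125
Level 3: 625
Level 4: 125
Level 5: 25
Level 6: 5
Level 7: 1

The root is level 0 and the size-1 base case is level 7 (the tree spans levels 0 through 7, i.e. 8 levels counting the root), so the depth is the number of divisions: log_5(78125) = 7

The recursion tree depth is log_5(78125) = 7. At each level, the problem size is divided by 5, so it takes 7 divisions to reduce to a base case of size 1. The algorithm makes 2 recursive calls at each level.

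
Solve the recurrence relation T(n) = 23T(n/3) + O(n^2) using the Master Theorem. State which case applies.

Master Theorem for T(n) = 23T(n/3) + O(n^2):

a = 23, b = 3, c = 2
log_b(a) = log_3(23) = 2.8540

Case 1: c = 2 < log_3(23) = 2.8540
T(n) = O(n^(log_3 23))

For T(n) = 23T(n/3) + O(n^2): log_3(23) = 2.8540. This is Case 1 of the Master Theorem (c < log_b(a), work dominated by leaves), giving O(n^(log_3 23)).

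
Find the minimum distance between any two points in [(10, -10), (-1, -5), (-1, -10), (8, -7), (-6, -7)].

Computing all pairwise distances among 5 points:

d((10, -10), (-1, -5)) = 12.083
d((10, -10), (-1, -10)) = 11.0
d((10, -10), (8, -7)) = 3.6056 <-- minimum
d((10, -10), (-6, -7)) = 16.2788
d((-1, -5), (-1, -10)) = 5.0
d((-1, -5), (8, -7)) = 9.2195
d((-1, -5), (-6, -7)) = 5.3852
d((-1, -10), (8, -7)) = 9.4868
d((-1, -10), (-6, -7)) = 5.831
d((8, -7), (-6, -7)) = 14.0

Closest pair: (10, -10) and (8, -7) with distance 3.6056

The closest pair is (10, -10) and (8, -7) with Euclidean distance 3.6056. For 5 points, brute-force pairwise comparison is shown above. For large n, the divide-and-conquer algorithm (sort by x, recurse on halves, check the dividing strip) achieves O(n log n).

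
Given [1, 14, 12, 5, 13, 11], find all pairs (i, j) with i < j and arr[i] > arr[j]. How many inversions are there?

Finding inversions in [1, 14, 12, 5, 13, 11]:

(1, 2): arr[1]=14 > arr[2]=12
(1, 3): arr[1]=14 > arr[3]=5
(1, 4): arr[1]=14 > arr[4]=13
(1, 5): arr[1]=14 > arr[5]=11
(2, 3): arr[2]=12 > arr[3]=5
(2, 5): arr[2]=12 > arr[5]=11
(4, 5): arr[4]=13 > arr[5]=11

Total inversions: 7

The array has 7 inversion(s): (1,2), (1,3), (1,4), (1,5), (2,3), (2,5), (4,5). Each pair (i,j) satisfies i < j and arr[i] > arr[j].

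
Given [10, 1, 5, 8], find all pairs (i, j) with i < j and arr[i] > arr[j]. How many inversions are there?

Finding inversions in [10, 1, 5, 8]:

(0, 1): arr[0]=10 > arr[1]=1
(0, 2): arr[0]=10 > arr[2]=5
(0, 3): arr[0]=10 > arr[3]=8

Total inversions: 3

The array has 3 inversion(s): (0,1), (0,2), (0,3). Each pair (i,j) satisfies i < j and arr[i] > arr[j].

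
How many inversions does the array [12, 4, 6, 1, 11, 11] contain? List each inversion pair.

Finding inversions in [12, 4, 6, 1, 11, 11]:

(0, 1): arr[0]=12 > arr[1]=4
(0, 2): arr[0]=12 > arr[2]=6
(0, 3): arr[0]=12 > arr[3]=1
(0, 4): arr[0]=12 > arr[4]=11
(0, 5): arr[0]=12 > arr[5]=11
(1, 3): arr[1]=4 > arr[3]=1
(2, 3): arr[2]=6 > arr[3]=1

Total inversions: 7

The array has 7 inversion(s): (0,1), (0,2), (0,3), (0,4), (0,5), (1,3), (2,3). Each pair (i,j) satisfies i < j and arr[i] > arr[j].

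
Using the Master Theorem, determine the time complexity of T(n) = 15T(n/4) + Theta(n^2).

Master Theorem for T(n) = 15T(n/4) + O(n^2):

a = 15, b = 4, c = 2
log_b(a) = log_4(15) = 1.9534

Case 3: c = 2 > log_4(15) = 1.9534
T(n) = O(n^2) = O(n^2)

For T(n) = 15T(n/4) + O(n^2): log_4(15) = 1.9534. This is Case 3 of the Master Theorem (c > log_b(a), work dominated by root), giving O(n^2).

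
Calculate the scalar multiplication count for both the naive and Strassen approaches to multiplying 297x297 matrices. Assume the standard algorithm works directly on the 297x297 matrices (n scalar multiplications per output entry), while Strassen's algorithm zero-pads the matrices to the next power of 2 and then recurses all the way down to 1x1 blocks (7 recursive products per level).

Matrix multiplication for 297x297 matrices:

Strassen's algorithm requires power-of-2 dimensions. Pad 297x297 to 512x512 (next power of 2).

Standard algorithm: 297^3 = 26198073 multiplications
Strassen's algorithm: 7^(log2(512)) = 7^9 = 40353607 multiplications
Difference: 26198073 - 40353607 = -14155534 (Strassen uses MORE here due to padding overhead — for small or just-over-power-of-2 n, padding can outweigh the per-level savings)

Standard: 26198073 multiplications (297^3). Strassen: 40353607 multiplications (7^9, after padding to 512x512). Strassen reduces 8 recursive multiplications to 7 at each level.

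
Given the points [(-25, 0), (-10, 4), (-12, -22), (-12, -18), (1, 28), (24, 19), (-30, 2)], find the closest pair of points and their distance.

Computing all pairwise distances among 7 points:

d((-25, 0), (-10, 4)) = 15.5242
d((-25, 0), (-12, -22)) = 25.5539
d((-25, 0), (-12, -18)) = 22.2036
d((-25, 0), (1, 28)) = 38.2099
d((-25, 0), (24, 19)) = 52.5547
d((-25, 0), (-30, 2)) = 5.3852
d((-10, 4), (-12, -22)) = 26.0768
d((-10, 4), (-12, -18)) = 22.0907
d((-10, 4), (1, 28)) = 26.4008
d((-10, 4), (24, 19)) = 37.1618
d((-10, 4), (-30, 2)) = 20.0998
d((-12, -22), (-12, -18)) = 4.0 <-- minimum
d((-12, -22), (1, 28)) = 51.6624
d((-12, -22), (24, 19)) = 54.5619
d((-12, -22), (-30, 2)) = 30.0
d((-12, -18), (1, 28)) = 47.8017
d((-12, -18), (24, 19)) = 51.6236
d((-12, -18), (-30, 2)) = 26.9072
d((1, 28), (24, 19)) = 24.6982
d((1, 28), (-30, 2)) = 40.4599
d((24, 19), (-30, 2)) = 56.6127

Closest pair: (-12, -22) and (-12, -18) with distance 4.0

The closest pair is (-12, -22) and (-12, -18) with Euclidean distance 4.0. For 7 points, brute-force pairwise comparison is shown above. For large n, the divide-and-conquer algorithm (sort by x, recurse on halves, check the dividing strip) achieves O(n log n).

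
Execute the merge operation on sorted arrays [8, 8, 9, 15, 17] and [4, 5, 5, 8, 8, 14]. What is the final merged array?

Merging process:

Compare 8 vs 4: take 4 from right. Merged: [4]
Compare 8 vs 5: take 5 from right. Merged: [4, 5]
Compare 8 vs 5: take 5 from right. Merged: [4, 5, 5]
Compare 8 vs 8: take 8 from left. Merged: [4, 5, 5, 8]
Compare 8 vs 8: take 8 from left. Merged: [4, 5, 5, 8, 8]
Compare 9 vs 8: take 8 from right. Merged: [4, 5, 5, 8, 8, 8]
Compare 9 vs 8: take 8 from right. Merged: [4, 5, 5, 8, 8, 8, 8]
Compare 9 vs 14: take 9 from left. Merged: [4, 5, 5, 8, 8, 8, 8, 9]
Compare 15 vs 14: take 14 from right. Merged: [4, 5, 5, 8, 8, 8, 8, 9, 14]
Append remaining from left: [15, 17]. Merged: [4, 5, 5, 8, 8, 8, 8, 9, 14, 15, 17]

Final merged array: [4, 5, 5, 8, 8, 8, 8, 9, 14, 15, 17]
Total comparisons: 9

The merged array is [4, 5, 5, 8, 8, 8, 8, 9, 14, 15, 17], requiring 9 comparisons. The merge step runs in O(n) time where n is the total number of elements.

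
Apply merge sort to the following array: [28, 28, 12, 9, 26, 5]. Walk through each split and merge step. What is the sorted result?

Merge sort trace:

Split: [28, 28, 12, 9, 26, 5] -> [28, 28, 12] and [9, 26, 5]
  Split: [28, 28, 12] -> [28] and [28, 12]
    Split: [28, 12] -> [28] and [12]
    Merge: [28] + [12] -> [12, 28]
  Merge: [28] + [12, 28] -> [12, 28, 28]
  Split: [9, 26, 5] -> [9] and [26, 5]
    Split: [26, 5] -> [26] and [5]
    Merge: [26] + [5] -> [5, 26]
  Merge: [9] + [5, 26] -> [5, 9, 26]
Merge: [12, 28, 28] + [5, 9, 26] -> [5, 9, 12, 26, 28, 28]

Final sorted array: [5, 9, 12, 26, 28, 28]

The merge sort proceeds by recursively splitting the array and merging sorted halves.
After all merges, the sorted array is [5, 9, 12, 26, 28, 28].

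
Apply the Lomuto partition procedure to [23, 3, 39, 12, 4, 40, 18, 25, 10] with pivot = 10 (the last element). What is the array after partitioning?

Lomuto partition with pivot = 10:

Initial array: [23, 3, 39, 12, 4, 40, 18, 25, 10]

arr[0]=23 > 10: no swap
arr[1]=3 <= 10: swap with position 0, array becomes [3, 23, 39, 12, 4, 40, 18, 25, 10]
arr[2]=39 > 10: no swap
arr[3]=12 > 10: no swap
arr[4]=4 <= 10: swap with position 1, array becomes [3, 4, 39, 12, 23, 40, 18, 25, 10]
arr[5]=40 > 10: no swap
arr[6]=18 > 10: no swap
arr[7]=25 > 10: no swap

Place pivot at position 2: [3, 4, 10, 12, 23, 40, 18, 25, 39]
Pivot position: 2

After partitioning with pivot 10, the array becomes [3, 4, 10, 12, 23, 40, 18, 25, 39]. The pivot is placed at index 2. All elements to the left of the pivot are <= 10, and all elements to the right are > 10.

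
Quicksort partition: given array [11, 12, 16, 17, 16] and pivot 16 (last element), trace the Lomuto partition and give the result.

Lomuto partition with pivot = 16:

Initial array: [11, 12, 16, 17, 16]

arr[0]=11 <= 16: swap with position 0, array becomes [11, 12, 16, 17, 16]
arr[1]=12 <= 16: swap with position 1, array becomes [11, 12, 16, 17, 16]
arr[2]=16 <= 16: swap with position 2, array becomes [11, 12, 16, 17, 16]
arr[3]=17 > 16: no swap

Place pivot at position 3: [11, 12, 16, 16, 17]
Pivot position: 3

After partitioning with pivot 16, the array becomes [11, 12, 16, 16, 17]. The pivot is placed at index 3. All elements to the left of the pivot are <= 16, and all elements to the right are > 16.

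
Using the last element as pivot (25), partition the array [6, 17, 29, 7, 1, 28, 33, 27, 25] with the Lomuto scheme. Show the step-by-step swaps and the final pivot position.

Lomuto partition with pivot = 25:

Initial array: [6, 17, 29, 7, 1, 28, 33, 27, 25]

arr[0]=6 <= 25: swap with position 0, array becomes [6, 17, 29, 7, 1, 28, 33, 27, 25]
arr[1]=17 <= 25: swap with position 1, array becomes [6, 17, 29, 7, 1, 28, 33, 27, 25]
arr[2]=29 > 25: no swap
arr[3]=7 <= 25: swap with position 2, array becomes [6, 17, 7, 29, 1, 28, 33, 27, 25]
arr[4]=1 <= 25: swap with position 3, array becomes [6, 17, 7, 1, 29, 28, 33, 27, 25]
arr[5]=28 > 25: no swap
arr[6]=33 > 25: no swap
arr[7]=27 > 25: no swap

Place pivot at position 4: [6, 17, 7, 1, 25, 28, 33, 27, 29]
Pivot position: 4

After partitioning with pivot 25, the array becomes [6, 17, 7, 1, 25, 28, 33, 27, 29]. The pivot is placed at index 4. All elements to the left of the pivot are <= 25, and all elements to the right are > 25.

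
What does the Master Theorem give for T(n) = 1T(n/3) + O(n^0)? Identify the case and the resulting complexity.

Master Theorem for T(n) = 1T(n/3) + O(n^0):

a = 1, b = 3, c = 0
log_b(a) = log_3(1) = 0.0000

Case 2: c = 0 = log_3(1) = 0.0000
T(n) = O(n^0 log n) = O(log n)

For T(n) = 1T(n/3) + O(n^0): log_3(1) = 0.0000. This is Case 2 of the Master Theorem (c = log_b(a), equal work at all levels), giving O(log n).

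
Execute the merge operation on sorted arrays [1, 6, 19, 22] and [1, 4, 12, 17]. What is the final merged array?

Merging process:

Compare 1 vs 1: take 1 from left. Merged: [1]
Compare 6 vs 1: take 1 from right. Merged: [1, 1]
Compare 6 vs 4: take 4 from right. Merged: [1, 1, 4]
Compare 6 vs 12: take 6 from left. Merged: [1, 1, 4, 6]
Compare 19 vs 12: take 12 from right. Merged: [1, 1, 4, 6, 12]
Compare 19 vs 17: take 17 from right. Merged: [1, 1, 4, 6, 12, 17]
Append remaining from left: [19, 22]. Merged: [1, 1, 4, 6, 12, 17, 19, 22]

Final merged array: [1, 1, 4, 6, 12, 17, 19, 22]
Total comparisons: 6

The merged array is [1, 1, 4, 6, 12, 17, 19, 22], requiring 6 comparisons. The merge step runs in O(n) time where n is the total number of elements.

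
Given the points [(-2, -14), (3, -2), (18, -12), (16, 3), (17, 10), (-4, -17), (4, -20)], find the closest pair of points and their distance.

Computing all pairwise distances among 7 points:

d((-2, -14), (3, -2)) = 13.0
d((-2, -14), (18, -12)) = 20.0998
d((-2, -14), (16, 3)) = 24.7588
d((-2, -14), (17, 10)) = 30.6105
d((-2, -14), (-4, -17)) = 3.6056 <-- minimum
d((-2, -14), (4, -20)) = 8.4853
d((3, -2), (18, -12)) = 18.0278
d((3, -2), (16, 3)) = 13.9284
d((3, -2), (17, 10)) = 18.4391
d((3, -2), (-4, -17)) = 16.5529
d((3, -2), (4, -20)) = 18.0278
d((18, -12), (16, 3)) = 15.1327
d((18, -12), (17, 10)) = 22.0227
d((18, -12), (-4, -17)) = 22.561
d((18, -12), (4, -20)) = 16.1245
d((16, 3), (17, 10)) = 7.0711
d((16, 3), (-4, -17)) = 28.2843
d((16, 3), (4, -20)) = 25.9422
d((17, 10), (-4, -17)) = 34.2053
d((17, 10), (4, -20)) = 32.6956
d((-4, -17), (4, -20)) = 8.544

Closest pair: (-2, -14) and (-4, -17) with distance 3.6056

The closest pair is (-2, -14) and (-4, -17) with Euclidean distance 3.6056. For 7 points, brute-force pairwise comparison is shown above. For large n, the divide-and-conquer algorithm (sort by x, recurse on halves, check the dividing strip) achieves O(n log n).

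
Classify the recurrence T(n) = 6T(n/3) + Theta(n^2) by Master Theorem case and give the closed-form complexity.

Master Theorem for T(n) = 6T(n/3) + O(n^2):

a = 6, b = 3, c = 2
log_b(a) = log_3(6) = 1.6309

Case 3: c = 2 > log_3(6) = 1.6309
T(n) = O(n^2) = O(n^2)

For T(n) = 6T(n/3) + O(n^2): log_3(6) = 1.6309. This is Case 3 of the Master Theorem (c > log_b(a), work dominated by root), giving O(n^2).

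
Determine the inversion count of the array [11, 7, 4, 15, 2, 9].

Finding inversions in [11, 7, 4, 15, 2, 9]:

(0, 1): arr[0]=11 > arr[1]=7
(0, 2): arr[0]=11 > arr[2]=4
(0, 4): arr[0]=11 > arr[4]=2
(0, 5): arr[0]=11 > arr[5]=9
(1, 2): arr[1]=7 > arr[2]=4
(1, 4): arr[1]=7 > arr[4]=2
(2, 4): arr[2]=4 > arr[4]=2
(3, 4): arr[3]=15 > arr[4]=2
(3, 5): arr[3]=15 > arr[5]=9

Total inversions: 9

The array has 9 inversion(s): (0,1), (0,2), (0,4), (0,5), (1,2), (1,4), (2,4), (3,4), (3,5). Each pair (i,j) satisfies i < j and arr[i] > arr[j].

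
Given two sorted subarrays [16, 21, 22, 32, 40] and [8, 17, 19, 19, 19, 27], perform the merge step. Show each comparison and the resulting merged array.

Merging process:

Compare 16 vs 8: take 8 from right. Merged: [8]
Compare 16 vs 17: take 16 from left. Merged: [8, 16]
Compare 21 vs 17: take 17 from right. Merged: [8, 16, 17]
Compare 21 vs 19: take 19 from right. Merged: [8, 16, 17, 19]
Compare 21 vs 19: take 19 from right. Merged: [8, 16, 17, 19, 19]
Compare 21 vs 19: take 19 from right. Merged: [8, 16, 17, 19, 19, 19]
Compare 21 vs 27: take 21 from left. Merged: [8, 16, 17, 19, 19, 19, 21]
Compare 22 vs 27: take 22 from left. Merged: [8, 16, 17, 19, 19, 19, 21, 22]
Compare 32 vs 27: take 27 from right. Merged: [8, 16, 17, 19, 19, 19, 21, 22, 27]
Append remaining from left: [32, 40]. Merged: [8, 16, 17, 19, 19, 19, 21, 22, 27, 32, 40]

Final merged array: [8, 16, 17, 19, 19, 19, 21, 22, 27, 32, 40]
Total comparisons: 9

The merged array is [8, 16, 17, 19, 19, 19, 21, 22, 27, 32, 40], requiring 9 comparisons. The merge step runs in O(n) time where n is the total number of elements.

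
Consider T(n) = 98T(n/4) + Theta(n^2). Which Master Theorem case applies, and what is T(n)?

Master Theorem for T(n) = 98T(n/4) + O(n^2):

a = 98, b = 4, c = 2
log_b(a) = log_4(98) = 3.3074

Case 1: c = 2 < log_4(98) = 3.3074
T(n) = O(n^(log_4 98))

For T(n) = 98T(n/4) + O(n^2): log_4(98) = 3.3074. This is Case 1 of the Master Theorem (c < log_b(a), work dominated by leaves), giving O(n^(log_4 98)).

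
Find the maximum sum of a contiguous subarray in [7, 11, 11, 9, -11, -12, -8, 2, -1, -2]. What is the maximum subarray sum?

Using Kadane's algorithm on [7, 11, 11, 9, -11, -12, -8, 2, -1, -2]:

Scanning through the array:
Position 1 (value 11): max_ending_here = 18, max_so_far = 18
Position 2 (value 11): max_ending_here = 29, max_so_far = 29
Position 3 (value 9): max_ending_here = 38, max_so_far = 38
Position 4 (value -11): max_ending_here = 27, max_so_far = 38
Position 5 (value -12): max_ending_here = 15, max_so_far = 38
Position 6 (value -8): max_ending_here = 7, max_so_far = 38
Position 7 (value 2): max_ending_here = 9, max_so_far = 38
Position 8 (value -1): max_ending_here = 8, max_so_far = 38
Position 9 (value -2): max_ending_here = 6, max_so_far = 38

Maximum subarray: [7, 11, 11, 9]
Maximum sum: 38

The maximum subarray is [7, 11, 11, 9] with sum 38. This subarray runs from index 0 to index 3.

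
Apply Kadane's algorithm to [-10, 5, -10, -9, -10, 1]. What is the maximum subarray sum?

Using Kadane's algorithm on [-10, 5, -10, -9, -10, 1]:

Scanning through the array:
Position 1 (value 5): max_ending_here = 5, max_so_far = 5
Position 2 (value -10): max_ending_here = -5, max_so_far = 5
Position 3 (value -9): max_ending_here = -9, max_so_far = 5
Position 4 (value -10): max_ending_here = -10, max_so_far = 5
Position 5 (value 1): max_ending_here = 1, max_so_far = 5

Maximum subarray: [5]
Maximum sum: 5

The maximum subarray is [5] with sum 5. This subarray runs from index 1 to index 1.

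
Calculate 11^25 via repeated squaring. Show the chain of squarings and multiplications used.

Computing 11^25 by squaring (build up from 11^1; each line after the first costs one multiplication):

11^1 = 11
11^2 = (11^1)^2 = 11^2 = 121
11^3 = 11 * 11^2 = 11 * 121 = 1331
11^6 = (11^3)^2 = 1331^2 = 1771561
11^12 = (11^6)^2 = 1771561^2 = 3138428376721
11^24 = (11^12)^2 = 3138428376721^2 = 9849732675807611094711841
11^25 = 11 * 11^24 = 11 * 9849732675807611094711841 = 108347059433883722041830251

Result: 108347059433883722041830251
Multiplications needed: 6 (6 lines after 11^1)

11^25 = 108347059433883722041830251. Using exponentiation by squaring, this requires 6 multiplications. The key idea: if the exponent is even, square the half-power; if odd, multiply by the base once.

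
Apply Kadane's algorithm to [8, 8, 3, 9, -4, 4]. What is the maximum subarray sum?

Using Kadane's algorithm on [8, 8, 3, 9, -4, 4]:

Scanning through the array:
Position 1 (value 8): max_ending_here = 16, max_so_far = 16
Position 2 (value 3): max_ending_here = 19, max_so_far = 19
Position 3 (value 9): max_ending_here = 28, max_so_far = 28
Position 4 (value -4): max_ending_here = 24, max_so_far = 28
Position 5 (value 4): max_ending_here = 28, max_so_far = 28

Maximum subarray: [8, 8, 3, 9]
Maximum sum: 28

The maximum subarray is [8, 8, 3, 9] with sum 28. This subarray runs from index 0 to index 3.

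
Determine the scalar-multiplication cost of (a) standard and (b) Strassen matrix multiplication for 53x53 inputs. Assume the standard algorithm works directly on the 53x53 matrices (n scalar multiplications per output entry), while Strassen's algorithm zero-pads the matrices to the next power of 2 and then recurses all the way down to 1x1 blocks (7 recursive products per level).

Matrix multiplication for 53x53 matrices:

Strassen's algorithm requires power-of-2 dimensions. Pad 53x53 to 64x64 (next power of 2).

Standard algorithm: 53^3 = 148877 multiplications
Strassen's algorithm: 7^(log2(64)) = 7^6 = 117649 multiplications
Savings: 148877 - 117649 = 31228 multiplications

Standard: 148877 multiplications (53^3). Strassen: 117649 multiplications (7^6, after padding to 64x64). Strassen reduces 8 recursive multiplications to 7 at each level.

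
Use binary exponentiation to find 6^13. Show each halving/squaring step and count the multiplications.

Computing 6^13 by squaring (build up from 6^1; each line after the first costs one multiplication):

6^1 = 6
6^2 = (6^1)^2 = 6^2 = 36
6^3 = 6 * 6^2 = 6 * 36 = 216
6^6 = (6^3)^2 = 216^2 = 46656
6^12 = (6^6)^2 = 46656^2 = 2176782336
6^13 = 6 * 6^12 = 6 * 2176782336 = 13060694016

Result: 13060694016
Multiplications needed: 5 (5 lines after 6^1)

6^13 = 13060694016. Using exponentiation by squaring, this requires 5 multiplications. The key idea: if the exponent is even, square the half-power; if odd, multiply by the base once.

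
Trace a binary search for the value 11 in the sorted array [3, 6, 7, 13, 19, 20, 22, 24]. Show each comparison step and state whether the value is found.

Binary search for 11 in [3, 6, 7, 13, 19, 20, 22, 24]:

lo=0, hi=7, mid=3, arr[mid]=13 -> 13 > 11, search left half
lo=0, hi=2, mid=1, arr[mid]=6 -> 6 < 11, search right half
lo=2, hi=2, mid=2, arr[mid]=7 -> 7 < 11, search right half
lo=3 > hi=2, target 11 not found

Binary search determines that 11 is not in the array after 3 comparisons. The search space was exhausted without finding the target.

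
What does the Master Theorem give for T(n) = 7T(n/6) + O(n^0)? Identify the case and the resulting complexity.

Master Theorem for T(n) = 7T(n/6) + O(n^0):

a = 7, b = 6, c = 0
log_b(a) = log_6(7) = 1.0860

Case 1: c = 0 < log_6(7) = 1.0860
T(n) = O(n^(log_6 7))

For T(n) = 7T(n/6) + O(n^0): log_6(7) = 1.0860. This is Case 1 of the Master Theorem (c < log_b(a), work dominated by leaves), giving O(n^(log_6 7)).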